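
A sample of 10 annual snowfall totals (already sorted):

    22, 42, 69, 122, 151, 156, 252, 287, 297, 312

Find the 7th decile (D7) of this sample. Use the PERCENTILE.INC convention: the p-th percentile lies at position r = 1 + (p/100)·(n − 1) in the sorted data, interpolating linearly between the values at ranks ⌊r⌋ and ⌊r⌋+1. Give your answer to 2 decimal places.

n = 10.
r = 1 + (70/100)·(10 − 1) = 1 + 6.3 = 7.3.
Rank 7 is 252 and rank 8 is 287.
Interpolate: 252 + 0.3·(287 − 252) = 252 + 0.3·35 = 262.5.

262.50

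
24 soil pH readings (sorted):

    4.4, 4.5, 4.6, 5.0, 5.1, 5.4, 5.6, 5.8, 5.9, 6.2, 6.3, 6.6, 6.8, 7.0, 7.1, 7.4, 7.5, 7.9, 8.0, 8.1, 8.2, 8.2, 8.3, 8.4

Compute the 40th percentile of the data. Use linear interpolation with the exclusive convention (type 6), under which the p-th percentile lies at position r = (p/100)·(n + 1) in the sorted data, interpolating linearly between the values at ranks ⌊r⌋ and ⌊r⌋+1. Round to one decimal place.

n = 24.
r = (40/100)·(24 + 1) = 10.
r is an integer, so P40 is the value at rank 10: 6.2.

6.2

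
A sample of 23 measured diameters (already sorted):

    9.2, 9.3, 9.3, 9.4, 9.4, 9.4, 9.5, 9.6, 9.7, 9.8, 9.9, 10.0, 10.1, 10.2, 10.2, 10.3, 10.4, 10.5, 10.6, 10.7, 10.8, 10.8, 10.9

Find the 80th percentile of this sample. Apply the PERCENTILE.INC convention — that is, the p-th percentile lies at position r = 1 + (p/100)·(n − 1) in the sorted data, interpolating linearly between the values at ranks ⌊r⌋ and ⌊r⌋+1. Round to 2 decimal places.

10.56

n = 23.
r = 1 + (80/100)·(23 − 1) = 1 + 17.6 = 18.6.
Rank 18 is 10.5 and rank 19 is 10.6.
Interpolate: 10.5 + 0.6·(10.6 − 10.5) = 10.5 + 0.6·0.1 = 10.56.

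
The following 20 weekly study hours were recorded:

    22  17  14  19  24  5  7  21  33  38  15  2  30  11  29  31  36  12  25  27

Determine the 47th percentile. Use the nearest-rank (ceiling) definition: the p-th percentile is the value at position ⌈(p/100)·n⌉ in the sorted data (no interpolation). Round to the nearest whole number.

Sorted: 2, 5, 7, 11, 12, 14, 15, 17, 19, 21, 22, 24, 25, 27, 29, 30, 31, 33, 36, 38.
n = 20.
Position = ⌈47/100 · 20⌉ = ⌈9.4⌉ = 10.
The value at rank 10 is 21.

21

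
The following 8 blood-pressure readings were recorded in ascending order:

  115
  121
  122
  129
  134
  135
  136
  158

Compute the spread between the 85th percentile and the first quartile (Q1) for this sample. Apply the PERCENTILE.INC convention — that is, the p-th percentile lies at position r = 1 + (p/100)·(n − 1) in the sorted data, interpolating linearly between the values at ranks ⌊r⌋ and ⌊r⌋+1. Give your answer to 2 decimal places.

14.20

n = 8.
P25: r = 2.75; ranks 2–3 are 121, 122; interpolating gives 121.75.
P85: r = 6.95; ranks 6–7 are 135, 136; interpolating gives 135.95.
Difference: 135.95 − 121.75 = 14.2.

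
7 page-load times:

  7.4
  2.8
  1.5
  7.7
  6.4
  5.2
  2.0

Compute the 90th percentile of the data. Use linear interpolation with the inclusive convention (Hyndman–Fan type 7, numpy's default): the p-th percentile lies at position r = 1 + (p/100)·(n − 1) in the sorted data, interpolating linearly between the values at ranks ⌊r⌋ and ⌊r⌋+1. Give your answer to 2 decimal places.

Sorted: 1.5, 2.0, 2.8, 5.2, 6.4, 7.4, 7.7.
n = 7.
r = 1 + (90/100)·(7 − 1) = 1 + 5.4 = 6.4.
Rank 6 is 7.4 and rank 7 is 7.7.
Interpolate: 7.4 + 0.4·(7.7 − 7.4) = 7.4 + 0.4·0.3 = 7.52.

7.52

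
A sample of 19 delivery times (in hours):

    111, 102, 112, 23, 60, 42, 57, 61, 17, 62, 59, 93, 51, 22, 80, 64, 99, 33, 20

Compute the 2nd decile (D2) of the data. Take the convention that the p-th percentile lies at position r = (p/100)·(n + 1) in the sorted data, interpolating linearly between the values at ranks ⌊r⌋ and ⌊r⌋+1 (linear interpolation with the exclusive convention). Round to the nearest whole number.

23

Sorted: 17, 20, 22, 23, 33, 42, 51, 57, 59, 60, 61, 62, 64, 80, 93, 99, 102, 111, 112.
n = 19.
r = (20/100)·(19 + 1) = 4.
r is an integer, so P20 is the value at rank 4: 23.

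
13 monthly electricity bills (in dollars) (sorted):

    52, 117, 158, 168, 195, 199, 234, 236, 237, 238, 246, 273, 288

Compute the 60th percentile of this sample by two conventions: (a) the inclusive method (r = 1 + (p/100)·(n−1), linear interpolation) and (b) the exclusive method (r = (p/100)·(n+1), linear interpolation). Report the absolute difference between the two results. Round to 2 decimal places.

0.20

n = 13.
(a) r = 8.2; between ranks 8 (236) and 9 (237): 236.2.
(b) r = 8.4; between ranks 8 (236) and 9 (237): 236.4.
|236.2 − 236.4| = 0.2.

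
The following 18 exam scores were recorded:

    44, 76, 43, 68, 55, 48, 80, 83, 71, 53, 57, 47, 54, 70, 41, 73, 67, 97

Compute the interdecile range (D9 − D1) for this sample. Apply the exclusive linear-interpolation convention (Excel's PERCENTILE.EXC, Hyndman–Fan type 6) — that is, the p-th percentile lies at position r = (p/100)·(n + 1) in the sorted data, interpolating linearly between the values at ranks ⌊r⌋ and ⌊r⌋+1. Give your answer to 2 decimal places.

41.60

Sorted: 41, 43, 44, 47, 48, 53, 54, 55, 57, 67, 68, 70, 71, 73, 76, 80, 83, 97.
n = 18.
P10: r = 1.9; ranks 1–2 are 41, 43; interpolating gives 42.8.
P90: r = 17.1; ranks 17–18 are 83, 97; interpolating gives 84.4.
Difference: 84.4 − 42.8 = 41.6.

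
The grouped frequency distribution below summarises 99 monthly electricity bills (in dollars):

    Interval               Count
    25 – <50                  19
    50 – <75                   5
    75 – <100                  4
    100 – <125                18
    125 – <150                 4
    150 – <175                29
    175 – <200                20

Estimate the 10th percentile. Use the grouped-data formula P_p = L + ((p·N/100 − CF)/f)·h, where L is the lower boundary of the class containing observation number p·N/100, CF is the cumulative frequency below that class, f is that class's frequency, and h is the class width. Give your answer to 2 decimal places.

38.03

N = 99; target position k = 10/100 · 99 = 9.9.
Cumulative frequencies: 19, 24, 28, 46, 50, 79, 99.
Observation 9.9 falls in the class 25 – <50.
L = 25, CF = 0, f = 19, h = 25.
P10 = 25 + ((9.9 − 0)/19)·25 = 25 + 13.0263 = 38.0263.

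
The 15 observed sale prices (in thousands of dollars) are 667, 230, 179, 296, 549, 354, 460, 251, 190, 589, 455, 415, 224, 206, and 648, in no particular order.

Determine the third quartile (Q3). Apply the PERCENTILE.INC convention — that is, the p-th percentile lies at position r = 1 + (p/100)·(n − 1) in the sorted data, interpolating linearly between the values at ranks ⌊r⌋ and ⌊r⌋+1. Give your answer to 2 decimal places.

Sorted: 179, 190, 206, 224, 230, 251, 296, 354, 415, 455, 460, 549, 589, 648, 667.
n = 15.
r = 1 + (75/100)·(15 − 1) = 1 + 10.5 = 11.5.
Rank 11 is 460 and rank 12 is 549.
Interpolate: 460 + 0.5·(549 − 460) = 460 + 0.5·89 = 504.5.

504.50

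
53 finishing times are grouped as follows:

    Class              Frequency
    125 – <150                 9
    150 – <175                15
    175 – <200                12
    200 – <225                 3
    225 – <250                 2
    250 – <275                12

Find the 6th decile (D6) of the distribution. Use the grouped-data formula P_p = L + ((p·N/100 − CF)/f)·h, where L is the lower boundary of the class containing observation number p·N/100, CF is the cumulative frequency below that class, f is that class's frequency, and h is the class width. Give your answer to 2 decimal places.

191.25

N = 53; target position k = 60/100 · 53 = 31.8.
Cumulative frequencies: 9, 24, 36, 39, 41, 53.
Observation 31.8 falls in the class 175 – <200.
L = 175, CF = 24, f = 12, h = 25.
P60 = 175 + ((31.8 − 24)/12)·25 = 175 + 16.25 = 191.25.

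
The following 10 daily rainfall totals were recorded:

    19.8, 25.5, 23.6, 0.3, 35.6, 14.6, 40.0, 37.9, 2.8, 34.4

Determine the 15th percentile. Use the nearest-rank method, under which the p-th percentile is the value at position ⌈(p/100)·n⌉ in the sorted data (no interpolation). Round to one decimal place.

Sorted: 0.3, 2.8, 14.6, 19.8, 23.6, 25.5, 34.4, 35.6, 37.9, 40.0.
n = 10.
Position = ⌈15/100 · 10⌉ = ⌈1.5⌉ = 2.
The value at rank 2 is 2.8.

2.8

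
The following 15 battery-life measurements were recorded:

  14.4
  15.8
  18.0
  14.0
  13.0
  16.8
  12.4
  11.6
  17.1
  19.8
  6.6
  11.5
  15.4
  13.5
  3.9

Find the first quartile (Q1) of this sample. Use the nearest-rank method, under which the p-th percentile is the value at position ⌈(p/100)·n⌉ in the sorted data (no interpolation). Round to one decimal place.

Sorted: 3.9, 6.6, 11.5, 11.6, 12.4, 13.0, 13.5, 14.0, 14.4, 15.4, 15.8, 16.8, 17.1, 18.0, 19.8.
n = 15.
Position = ⌈25/100 · 15⌉ = ⌈3.75⌉ = 4.
The value at rank 4 is 11.6.

11.6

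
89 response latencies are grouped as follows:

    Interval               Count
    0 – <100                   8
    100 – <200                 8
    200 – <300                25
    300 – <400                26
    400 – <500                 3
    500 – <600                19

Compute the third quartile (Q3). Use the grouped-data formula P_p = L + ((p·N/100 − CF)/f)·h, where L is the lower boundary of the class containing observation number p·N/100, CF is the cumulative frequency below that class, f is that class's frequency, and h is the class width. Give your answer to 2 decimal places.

399.04

N = 89; target position k = 75/100 · 89 = 66.75.
Cumulative frequencies: 8, 16, 41, 67, 70, 89.
Observation 66.75 falls in the class 300 – <400.
L = 300, CF = 41, f = 26, h = 100.
P75 = 300 + ((66.75 − 41)/26)·100 = 300 + 99.0385 = 399.038.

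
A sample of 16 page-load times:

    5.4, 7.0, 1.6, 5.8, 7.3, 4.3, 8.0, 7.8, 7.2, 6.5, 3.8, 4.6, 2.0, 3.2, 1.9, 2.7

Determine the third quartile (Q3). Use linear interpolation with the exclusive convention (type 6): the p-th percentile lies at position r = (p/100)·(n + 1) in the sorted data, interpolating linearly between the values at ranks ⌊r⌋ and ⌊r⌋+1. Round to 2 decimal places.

7.15

Sorted: 1.6, 1.9, 2.0, 2.7, 3.2, 3.8, 4.3, 4.6, 5.4, 5.8, 6.5, 7.0, 7.2, 7.3, 7.8, 8.0.
n = 16.
r = (75/100)·(16 + 1) = 12.75.
Rank 12 is 7.0 and rank 13 is 7.2.
Interpolate: 7.0 + 0.75·(7.2 − 7.0) = 7.0 + 0.75·0.2 = 7.15.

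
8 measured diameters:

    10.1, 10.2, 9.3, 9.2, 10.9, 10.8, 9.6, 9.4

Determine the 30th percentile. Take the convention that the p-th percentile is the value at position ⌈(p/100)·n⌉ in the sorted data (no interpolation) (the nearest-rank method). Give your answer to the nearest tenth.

9.4

Sorted: 9.2, 9.3, 9.4, 9.6, 10.1, 10.2, 10.8, 10.9.
n = 8.
Position = ⌈30/100 · 8⌉ = ⌈2.4⌉ = 3.
The value at rank 3 is 9.4.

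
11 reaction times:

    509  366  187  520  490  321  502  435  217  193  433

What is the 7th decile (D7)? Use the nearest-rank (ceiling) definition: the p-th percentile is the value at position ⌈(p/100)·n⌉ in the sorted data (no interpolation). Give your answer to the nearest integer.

490

Sorted: 187, 193, 217, 321, 366, 433, 435, 490, 502, 509, 520.
n = 11.
Position = ⌈70/100 · 11⌉ = ⌈7.7⌉ = 8.
The value at rank 8 is 490.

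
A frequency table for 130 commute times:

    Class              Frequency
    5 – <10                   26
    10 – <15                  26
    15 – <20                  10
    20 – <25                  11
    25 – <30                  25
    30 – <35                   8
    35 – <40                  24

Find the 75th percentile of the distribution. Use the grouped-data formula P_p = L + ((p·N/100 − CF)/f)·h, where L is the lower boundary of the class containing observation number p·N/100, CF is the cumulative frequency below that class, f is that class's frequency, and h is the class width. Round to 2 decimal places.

29.90

N = 130; target position k = 75/100 · 130 = 97.5.
Cumulative frequencies: 26, 52, 62, 73, 98, 106, 130.
Observation 97.5 falls in the class 25 – <30.
L = 25, CF = 73, f = 25, h = 5.
P75 = 25 + ((97.5 − 73)/25)·5 = 25 + 4.9 = 29.9.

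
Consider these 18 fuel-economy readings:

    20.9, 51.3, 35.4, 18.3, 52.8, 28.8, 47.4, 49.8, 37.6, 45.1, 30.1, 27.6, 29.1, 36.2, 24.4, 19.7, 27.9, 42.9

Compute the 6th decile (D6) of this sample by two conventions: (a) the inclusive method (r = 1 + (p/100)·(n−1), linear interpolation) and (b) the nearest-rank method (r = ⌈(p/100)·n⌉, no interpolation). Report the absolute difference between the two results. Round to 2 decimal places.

0.28

Sorted: 18.3, 19.7, 20.9, 24.4, 27.6, 27.9, 28.8, 29.1, 30.1, 35.4, 36.2, 37.6, 42.9, 45.1, 47.4, 49.8, 51.3, 52.8.
n = 18.
(a) r = 11.2; between ranks 11 (36.2) and 12 (37.6): 36.48.
(b) the nearest-rank method: rank 11 → 36.2.
|36.48 − 36.2| = 0.28.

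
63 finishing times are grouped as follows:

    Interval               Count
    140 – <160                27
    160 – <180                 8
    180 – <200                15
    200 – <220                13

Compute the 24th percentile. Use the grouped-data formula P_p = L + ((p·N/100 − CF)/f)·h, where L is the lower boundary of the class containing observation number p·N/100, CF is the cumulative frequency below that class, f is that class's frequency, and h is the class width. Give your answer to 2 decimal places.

151.20

N = 63; target position k = 24/100 · 63 = 15.12.
Cumulative frequencies: 27, 35, 50, 63.
Observation 15.12 falls in the class 140 – <160.
L = 140, CF = 0, f = 27, h = 20.
P24 = 140 + ((15.12 − 0)/27)·20 = 140 + 11.2 = 151.2.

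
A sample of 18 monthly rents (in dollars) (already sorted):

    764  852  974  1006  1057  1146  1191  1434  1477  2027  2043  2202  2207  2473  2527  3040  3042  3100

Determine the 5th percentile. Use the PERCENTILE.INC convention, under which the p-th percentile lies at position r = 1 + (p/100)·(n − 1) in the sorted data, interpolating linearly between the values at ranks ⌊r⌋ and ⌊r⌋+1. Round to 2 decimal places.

838.80

n = 18.
r = 1 + (5/100)·(18 − 1) = 1 + 0.85 = 1.85.
Rank 1 is 764 and rank 2 is 852.
Interpolate: 764 + 0.85·(852 − 764) = 764 + 0.85·88 = 838.8.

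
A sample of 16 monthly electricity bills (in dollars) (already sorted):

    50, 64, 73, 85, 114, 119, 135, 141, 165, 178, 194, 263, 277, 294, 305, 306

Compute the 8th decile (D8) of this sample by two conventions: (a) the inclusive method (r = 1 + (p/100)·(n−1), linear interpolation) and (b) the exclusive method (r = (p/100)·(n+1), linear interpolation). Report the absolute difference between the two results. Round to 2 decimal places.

n = 16.
(a) r = 13 → value at rank 13 = 277.
(b) r = 13.6; between ranks 13 (277) and 14 (294): 287.2.
|277 − 287.2| = 10.2.

10.20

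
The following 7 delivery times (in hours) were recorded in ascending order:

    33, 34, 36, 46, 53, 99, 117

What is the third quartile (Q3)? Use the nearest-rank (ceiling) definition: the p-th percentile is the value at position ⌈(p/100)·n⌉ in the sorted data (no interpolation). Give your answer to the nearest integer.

n = 7.
Position = ⌈75/100 · 7⌉ = ⌈5.25⌉ = 6.
The value at rank 6 is 99.

99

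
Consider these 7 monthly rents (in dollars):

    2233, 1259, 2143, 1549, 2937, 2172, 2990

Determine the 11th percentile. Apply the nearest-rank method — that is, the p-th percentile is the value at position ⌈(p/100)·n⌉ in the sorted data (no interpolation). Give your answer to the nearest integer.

1259

Sorted: 1259, 1549, 2143, 2172, 2233, 2937, 2990.
n = 7.
Position = ⌈11/100 · 7⌉ = ⌈0.77⌉ = 1.
The value at rank 1 is 1259.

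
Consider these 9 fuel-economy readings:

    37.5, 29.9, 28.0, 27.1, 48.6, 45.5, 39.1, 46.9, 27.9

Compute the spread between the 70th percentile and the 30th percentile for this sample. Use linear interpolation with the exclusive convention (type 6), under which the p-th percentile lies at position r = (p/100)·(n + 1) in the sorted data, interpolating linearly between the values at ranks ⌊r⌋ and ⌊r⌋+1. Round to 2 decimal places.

17.50

Sorted: 27.1, 27.9, 28.0, 29.9, 37.5, 39.1, 45.5, 46.9, 48.6.
n = 9.
P30: r = 3 (integer) → 28.
P70: r = 7 (integer) → 45.5.
Difference: 45.5 − 28 = 17.5.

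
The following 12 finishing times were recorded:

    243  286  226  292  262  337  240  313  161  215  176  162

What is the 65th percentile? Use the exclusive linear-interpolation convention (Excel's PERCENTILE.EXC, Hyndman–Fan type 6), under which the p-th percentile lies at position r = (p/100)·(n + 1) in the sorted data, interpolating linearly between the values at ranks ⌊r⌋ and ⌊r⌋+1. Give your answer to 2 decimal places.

Sorted: 161, 162, 176, 215, 226, 240, 243, 262, 286, 292, 313, 337.
n = 12.
r = (65/100)·(12 + 1) = 8.45.
Rank 8 is 262 and rank 9 is 286.
Interpolate: 262 + 0.45·(286 − 262) = 262 + 0.45·24 = 272.8.

272.80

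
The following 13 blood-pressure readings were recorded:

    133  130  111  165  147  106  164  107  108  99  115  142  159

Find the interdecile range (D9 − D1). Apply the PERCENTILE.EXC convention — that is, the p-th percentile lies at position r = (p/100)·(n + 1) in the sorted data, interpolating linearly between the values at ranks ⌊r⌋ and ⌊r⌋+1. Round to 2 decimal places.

Sorted: 99, 106, 107, 108, 111, 115, 130, 133, 142, 147, 159, 164, 165.
n = 13.
P10: r = 1.4; ranks 1–2 are 99, 106; interpolating gives 101.8.
P90: r = 12.6; ranks 12–13 are 164, 165; interpolating gives 164.6.
Difference: 164.6 − 101.8 = 62.8.

62.80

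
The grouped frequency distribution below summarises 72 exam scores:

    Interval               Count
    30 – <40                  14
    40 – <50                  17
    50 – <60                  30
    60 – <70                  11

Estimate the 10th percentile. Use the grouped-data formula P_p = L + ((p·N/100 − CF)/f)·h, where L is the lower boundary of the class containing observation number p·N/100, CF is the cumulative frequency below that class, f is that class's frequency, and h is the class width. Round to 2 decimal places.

N = 72; target position k = 10/100 · 72 = 7.2.
Cumulative frequencies: 14, 31, 61, 72.
Observation 7.2 falls in the class 30 – <40.
L = 30, CF = 0, f = 14, h = 10.
P10 = 30 + ((7.2 − 0)/14)·10 = 30 + 5.14286 = 35.1429.

35.14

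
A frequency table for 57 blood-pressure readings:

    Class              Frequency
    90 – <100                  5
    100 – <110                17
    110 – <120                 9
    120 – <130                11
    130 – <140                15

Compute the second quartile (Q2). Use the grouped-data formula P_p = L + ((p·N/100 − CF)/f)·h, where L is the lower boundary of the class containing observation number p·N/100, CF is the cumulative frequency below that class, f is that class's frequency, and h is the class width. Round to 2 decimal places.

N = 57; target position k = 50/100 · 57 = 28.5.
Cumulative frequencies: 5, 22, 31, 42, 57.
Observation 28.5 falls in the class 110 – <120.
L = 110, CF = 22, f = 9, h = 10.
P50 = 110 + ((28.5 − 22)/9)·10 = 110 + 7.22222 = 117.222.

117.22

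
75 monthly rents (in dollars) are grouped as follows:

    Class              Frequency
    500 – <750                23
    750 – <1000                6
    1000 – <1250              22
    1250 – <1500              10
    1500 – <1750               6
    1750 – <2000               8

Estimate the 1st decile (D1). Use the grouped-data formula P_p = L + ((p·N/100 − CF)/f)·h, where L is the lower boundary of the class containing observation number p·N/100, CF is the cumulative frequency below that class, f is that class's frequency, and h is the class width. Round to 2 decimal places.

581.52

N = 75; target position k = 10/100 · 75 = 7.5.
Cumulative frequencies: 23, 29, 51, 61, 67, 75.
Observation 7.5 falls in the class 500 – <750.
L = 500, CF = 0, f = 23, h = 250.
P10 = 500 + ((7.5 − 0)/23)·250 = 500 + 81.5217 = 581.522.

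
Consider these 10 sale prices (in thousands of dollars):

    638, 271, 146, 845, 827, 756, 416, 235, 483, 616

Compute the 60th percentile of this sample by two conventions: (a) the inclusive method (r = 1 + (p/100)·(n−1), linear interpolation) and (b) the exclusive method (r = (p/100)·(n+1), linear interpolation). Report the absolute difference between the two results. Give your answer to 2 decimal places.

Sorted: 146, 235, 271, 416, 483, 616, 638, 756, 827, 845.
n = 10.
(a) r = 6.4; between ranks 6 (616) and 7 (638): 624.8.
(b) r = 6.6; between ranks 6 (616) and 7 (638): 629.2.
|624.8 − 629.2| = 4.4.

4.40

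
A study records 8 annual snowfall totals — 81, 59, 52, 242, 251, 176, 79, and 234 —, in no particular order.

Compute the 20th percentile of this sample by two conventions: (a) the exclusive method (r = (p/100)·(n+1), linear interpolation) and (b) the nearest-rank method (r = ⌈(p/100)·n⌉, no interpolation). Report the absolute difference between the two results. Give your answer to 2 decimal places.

Sorted: 52, 59, 79, 81, 176, 234, 242, 251.
n = 8.
(a) r = 1.8; between ranks 1 (52) and 2 (59): 57.6.
(b) the nearest-rank method: rank 2 → 59.
|57.6 − 59| = 1.4.

1.40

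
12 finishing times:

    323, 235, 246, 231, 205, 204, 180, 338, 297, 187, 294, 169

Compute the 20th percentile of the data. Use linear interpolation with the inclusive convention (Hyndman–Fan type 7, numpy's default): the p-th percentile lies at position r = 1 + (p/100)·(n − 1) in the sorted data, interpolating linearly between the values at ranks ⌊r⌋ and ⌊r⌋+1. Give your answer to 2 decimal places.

Sorted: 169, 180, 187, 204, 205, 231, 235, 246, 294, 297, 323, 338.
n = 12.
r = 1 + (20/100)·(12 − 1) = 1 + 2.2 = 3.2.
Rank 3 is 187 and rank 4 is 204.
Interpolate: 187 + 0.2·(204 − 187) = 187 + 0.2·17 = 190.4.

190.40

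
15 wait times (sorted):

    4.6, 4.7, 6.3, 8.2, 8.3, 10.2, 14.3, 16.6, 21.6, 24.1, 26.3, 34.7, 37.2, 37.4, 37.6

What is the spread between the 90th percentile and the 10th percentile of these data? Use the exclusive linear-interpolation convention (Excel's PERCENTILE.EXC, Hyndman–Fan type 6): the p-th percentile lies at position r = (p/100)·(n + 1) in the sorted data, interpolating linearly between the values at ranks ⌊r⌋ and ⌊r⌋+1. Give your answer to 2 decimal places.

32.82

n = 15.
P10: r = 1.6; ranks 1–2 are 4.6, 4.7; interpolating gives 4.66.
P90: r = 14.4; ranks 14–15 are 37.4, 37.6; interpolating gives 37.48.
Difference: 37.48 − 4.66 = 32.82.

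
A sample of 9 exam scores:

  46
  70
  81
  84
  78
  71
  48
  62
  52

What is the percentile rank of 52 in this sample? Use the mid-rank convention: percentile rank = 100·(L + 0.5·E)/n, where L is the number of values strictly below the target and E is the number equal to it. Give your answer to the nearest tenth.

27.8

Sorted: 46, 48, 52, 62, 70, 71, 78, 81, 84.
Count below 52: L = 2; count equal: E = 1; n = 9.
Percentile rank = 100·(2 + 0.5·1)/9 = 100·2.5/9 = 27.78.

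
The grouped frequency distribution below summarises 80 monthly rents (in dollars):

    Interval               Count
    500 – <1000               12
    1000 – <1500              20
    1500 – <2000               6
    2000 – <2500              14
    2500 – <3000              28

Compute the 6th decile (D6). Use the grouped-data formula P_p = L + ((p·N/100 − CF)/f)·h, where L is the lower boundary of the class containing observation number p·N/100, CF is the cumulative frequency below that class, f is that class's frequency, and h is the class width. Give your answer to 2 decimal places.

N = 80; target position k = 60/100 · 80 = 48.
Cumulative frequencies: 12, 32, 38, 52, 80.
Observation 48 falls in the class 2000 – <2500.
L = 2000, CF = 38, f = 14, h = 500.
P60 = 2000 + ((48 − 38)/14)·500 = 2000 + 357.143 = 2357.14.

2357.14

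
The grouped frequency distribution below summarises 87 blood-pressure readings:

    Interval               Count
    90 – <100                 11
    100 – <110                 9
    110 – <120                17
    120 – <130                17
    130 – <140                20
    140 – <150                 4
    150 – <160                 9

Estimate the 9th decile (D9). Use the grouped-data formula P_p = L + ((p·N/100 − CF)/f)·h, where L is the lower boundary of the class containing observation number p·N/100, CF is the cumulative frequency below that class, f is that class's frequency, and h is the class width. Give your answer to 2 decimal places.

N = 87; target position k = 90/100 · 87 = 78.3.
Cumulative frequencies: 11, 20, 37, 54, 74, 78, 87.
Observation 78.3 falls in the class 150 – <160.
L = 150, CF = 78, f = 9, h = 10.
P90 = 150 + ((78.3 − 78)/9)·10 = 150 + 0.333333 = 150.333.

150.33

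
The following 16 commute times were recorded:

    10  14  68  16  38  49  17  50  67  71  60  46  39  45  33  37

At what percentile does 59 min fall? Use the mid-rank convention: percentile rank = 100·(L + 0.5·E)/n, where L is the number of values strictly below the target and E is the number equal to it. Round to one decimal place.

Sorted: 10, 14, 16, 17, 33, 37, 38, 39, 45, 46, 49, 50, 60, 67, 68, 71.
Count below 59: L = 12; count equal: E = 0; n = 16.
Percentile rank = 100·(12 + 0.5·0)/16 = 100·12/16 = 75.

75.0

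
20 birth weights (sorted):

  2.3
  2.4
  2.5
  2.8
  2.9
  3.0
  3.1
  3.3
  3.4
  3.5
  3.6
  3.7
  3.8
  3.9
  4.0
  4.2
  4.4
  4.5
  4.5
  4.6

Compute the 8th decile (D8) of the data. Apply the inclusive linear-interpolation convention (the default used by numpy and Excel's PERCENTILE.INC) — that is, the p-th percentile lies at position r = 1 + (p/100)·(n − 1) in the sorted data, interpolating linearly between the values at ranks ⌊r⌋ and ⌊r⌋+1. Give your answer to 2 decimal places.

n = 20.
r = 1 + (80/100)·(20 − 1) = 1 + 15.2 = 16.2.
Rank 16 is 4.2 and rank 17 is 4.4.
Interpolate: 4.2 + 0.2·(4.4 − 4.2) = 4.2 + 0.2·0.2 = 4.24.

4.24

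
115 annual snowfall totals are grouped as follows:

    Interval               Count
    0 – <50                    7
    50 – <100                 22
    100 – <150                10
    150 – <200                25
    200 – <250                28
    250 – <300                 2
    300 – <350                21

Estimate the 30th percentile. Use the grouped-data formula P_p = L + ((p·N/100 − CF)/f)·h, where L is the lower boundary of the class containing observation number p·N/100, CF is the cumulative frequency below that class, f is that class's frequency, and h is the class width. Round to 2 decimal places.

N = 115; target position k = 30/100 · 115 = 34.5.
Cumulative frequencies: 7, 29, 39, 64, 92, 94, 115.
Observation 34.5 falls in the class 100 – <150.
L = 100, CF = 29, f = 10, h = 50.
P30 = 100 + ((34.5 − 29)/10)·50 = 100 + 27.5 = 127.5.

127.50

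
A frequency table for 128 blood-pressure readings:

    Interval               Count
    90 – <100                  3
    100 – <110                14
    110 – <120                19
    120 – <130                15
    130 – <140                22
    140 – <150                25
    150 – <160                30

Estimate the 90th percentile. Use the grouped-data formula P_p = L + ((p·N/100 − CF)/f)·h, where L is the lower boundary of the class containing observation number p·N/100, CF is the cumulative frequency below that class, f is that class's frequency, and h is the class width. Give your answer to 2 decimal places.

155.73

N = 128; target position k = 90/100 · 128 = 115.2.
Cumulative frequencies: 3, 17, 36, 51, 73, 98, 128.
Observation 115.2 falls in the class 150 – <160.
L = 150, CF = 98, f = 30, h = 10.
P90 = 150 + ((115.2 − 98)/30)·10 = 150 + 5.73333 = 155.733.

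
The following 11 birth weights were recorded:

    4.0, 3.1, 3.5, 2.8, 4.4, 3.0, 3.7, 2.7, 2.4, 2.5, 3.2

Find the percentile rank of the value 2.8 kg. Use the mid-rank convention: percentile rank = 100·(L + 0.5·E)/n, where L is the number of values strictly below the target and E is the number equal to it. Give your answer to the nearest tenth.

31.8

Sorted: 2.4, 2.5, 2.7, 2.8, 3.0, 3.1, 3.2, 3.5, 3.7, 4.0, 4.4.
Count below 2.8: L = 3; count equal: E = 1; n = 11.
Percentile rank = 100·(3 + 0.5·1)/11 = 100·3.5/11 = 31.82.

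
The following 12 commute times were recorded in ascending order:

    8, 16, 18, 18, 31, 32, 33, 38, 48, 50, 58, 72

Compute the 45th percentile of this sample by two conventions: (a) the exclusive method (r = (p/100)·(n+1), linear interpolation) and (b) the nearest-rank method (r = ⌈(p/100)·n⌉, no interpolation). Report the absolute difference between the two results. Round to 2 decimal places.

0.15

n = 12.
(a) r = 5.85; between ranks 5 (31) and 6 (32): 31.85.
(b) the nearest-rank method: rank 6 → 32.
|31.85 − 32| = 0.15.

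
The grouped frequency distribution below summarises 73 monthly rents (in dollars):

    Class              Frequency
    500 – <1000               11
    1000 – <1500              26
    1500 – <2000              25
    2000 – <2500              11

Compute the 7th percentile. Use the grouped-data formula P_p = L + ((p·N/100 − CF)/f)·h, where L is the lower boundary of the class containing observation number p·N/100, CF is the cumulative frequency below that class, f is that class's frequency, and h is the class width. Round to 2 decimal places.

732.27

N = 73; target position k = 7/100 · 73 = 5.11.
Cumulative frequencies: 11, 37, 62, 73.
Observation 5.11 falls in the class 500 – <1000.
L = 500, CF = 0, f = 11, h = 500.
P7 = 500 + ((5.11 − 0)/11)·500 = 500 + 232.273 = 732.273.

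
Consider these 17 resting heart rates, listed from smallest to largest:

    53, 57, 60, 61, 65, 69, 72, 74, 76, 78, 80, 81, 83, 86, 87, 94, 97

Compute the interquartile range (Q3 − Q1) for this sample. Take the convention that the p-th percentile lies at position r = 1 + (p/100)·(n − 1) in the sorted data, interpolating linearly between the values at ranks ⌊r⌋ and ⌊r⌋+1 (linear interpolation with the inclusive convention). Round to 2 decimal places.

18.00

n = 17.
P25: r = 5 (integer) → 65.
P75: r = 13 (integer) → 83.
Difference: 83 − 65 = 18.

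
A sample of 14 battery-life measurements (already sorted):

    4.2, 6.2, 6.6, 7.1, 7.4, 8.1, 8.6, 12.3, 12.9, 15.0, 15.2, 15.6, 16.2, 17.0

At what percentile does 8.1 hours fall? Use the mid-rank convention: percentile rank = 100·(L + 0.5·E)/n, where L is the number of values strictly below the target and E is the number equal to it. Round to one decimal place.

39.3

Count below 8.1: L = 5; count equal: E = 1; n = 14.
Percentile rank = 100·(5 + 0.5·1)/14 = 100·5.5/14 = 39.29.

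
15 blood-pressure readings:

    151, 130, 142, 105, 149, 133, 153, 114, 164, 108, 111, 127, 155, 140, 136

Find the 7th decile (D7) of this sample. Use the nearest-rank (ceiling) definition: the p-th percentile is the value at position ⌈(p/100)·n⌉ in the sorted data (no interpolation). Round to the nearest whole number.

Sorted: 105, 108, 111, 114, 127, 130, 133, 136, 140, 142, 149, 151, 153, 155, 164.
n = 15.
Position = ⌈70/100 · 15⌉ = ⌈10.5⌉ = 11.
The value at rank 11 is 149.

149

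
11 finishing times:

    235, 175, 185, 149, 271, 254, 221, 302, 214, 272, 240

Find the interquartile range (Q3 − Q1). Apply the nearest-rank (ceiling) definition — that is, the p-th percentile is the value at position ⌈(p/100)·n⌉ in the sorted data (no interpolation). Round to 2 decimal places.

86.00

Sorted: 149, 175, 185, 214, 221, 235, 240, 254, 271, 272, 302.
n = 11.
P25: rank ⌈25/100·11⌉ = 3 → 185.
P75: rank ⌈75/100·11⌉ = 9 → 271.
Difference: 271 − 185 = 86.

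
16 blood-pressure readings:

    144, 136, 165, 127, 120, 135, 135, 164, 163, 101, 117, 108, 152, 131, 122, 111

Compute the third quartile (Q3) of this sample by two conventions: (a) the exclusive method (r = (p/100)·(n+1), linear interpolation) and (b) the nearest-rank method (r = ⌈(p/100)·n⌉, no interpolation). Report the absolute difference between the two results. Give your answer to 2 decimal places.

6.00

Sorted: 101, 108, 111, 117, 120, 122, 127, 131, 135, 135, 136, 144, 152, 163, 164, 165.
n = 16.
(a) r = 12.75; between ranks 12 (144) and 13 (152): 150.
(b) the nearest-rank method: rank 12 → 144.
|150 − 144| = 6.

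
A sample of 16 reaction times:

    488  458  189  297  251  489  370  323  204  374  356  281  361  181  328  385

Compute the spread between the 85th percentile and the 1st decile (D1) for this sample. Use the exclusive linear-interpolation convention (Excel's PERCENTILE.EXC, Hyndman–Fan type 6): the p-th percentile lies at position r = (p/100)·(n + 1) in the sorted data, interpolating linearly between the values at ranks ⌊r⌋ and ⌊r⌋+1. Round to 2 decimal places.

Sorted: 181, 189, 204, 251, 281, 297, 323, 328, 356, 361, 370, 374, 385, 458, 488, 489.
n = 16.
P10: r = 1.7; ranks 1–2 are 181, 189; interpolating gives 186.6.
P85: r = 14.45; ranks 14–15 are 458, 488; interpolating gives 471.5.
Difference: 471.5 − 186.6 = 284.9.

284.90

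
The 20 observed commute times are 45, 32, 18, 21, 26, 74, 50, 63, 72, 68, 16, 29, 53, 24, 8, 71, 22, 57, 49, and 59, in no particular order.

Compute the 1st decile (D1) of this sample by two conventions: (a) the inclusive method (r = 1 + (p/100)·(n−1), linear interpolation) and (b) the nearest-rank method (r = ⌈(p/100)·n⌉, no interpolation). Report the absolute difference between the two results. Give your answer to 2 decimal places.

1.80

Sorted: 8, 16, 18, 21, 22, 24, 26, 29, 32, 45, 49, 50, 53, 57, 59, 63, 68, 71, 72, 74.
n = 20.
(a) r = 2.9; between ranks 2 (16) and 3 (18): 17.8.
(b) the nearest-rank method: rank 2 → 16.
|17.8 − 16| = 1.8.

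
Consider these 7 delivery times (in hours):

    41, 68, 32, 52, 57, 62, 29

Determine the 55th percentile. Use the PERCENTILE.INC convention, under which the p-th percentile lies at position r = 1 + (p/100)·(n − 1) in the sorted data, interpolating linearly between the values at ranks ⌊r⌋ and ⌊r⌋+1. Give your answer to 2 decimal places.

53.50

Sorted: 29, 32, 41, 52, 57, 62, 68.
n = 7.
r = 1 + (55/100)·(7 − 1) = 1 + 3.3 = 4.3.
Rank 4 is 52 and rank 5 is 57.
Interpolate: 52 + 0.3·(57 − 52) = 52 + 0.3·5 = 53.5.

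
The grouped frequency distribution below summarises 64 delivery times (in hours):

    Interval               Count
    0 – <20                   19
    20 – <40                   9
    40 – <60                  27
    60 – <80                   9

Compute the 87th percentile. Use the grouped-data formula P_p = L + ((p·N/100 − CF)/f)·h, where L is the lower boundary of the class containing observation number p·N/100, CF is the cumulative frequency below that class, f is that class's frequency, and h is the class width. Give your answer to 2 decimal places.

N = 64; target position k = 87/100 · 64 = 55.68.
Cumulative frequencies: 19, 28, 55, 64.
Observation 55.68 falls in the class 60 – <80.
L = 60, CF = 55, f = 9, h = 20.
P87 = 60 + ((55.68 − 55)/9)·20 = 60 + 1.51111 = 61.5111.

61.51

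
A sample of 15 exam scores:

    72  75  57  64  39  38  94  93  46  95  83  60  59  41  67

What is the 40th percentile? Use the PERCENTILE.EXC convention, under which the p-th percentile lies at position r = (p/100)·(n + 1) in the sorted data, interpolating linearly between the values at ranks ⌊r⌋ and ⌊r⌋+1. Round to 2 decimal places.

Sorted: 38, 39, 41, 46, 57, 59, 60, 64, 67, 72, 75, 83, 93, 94, 95.
n = 15.
r = (40/100)·(15 + 1) = 6.4.
Rank 6 is 59 and rank 7 is 60.
Interpolate: 59 + 0.4·(60 − 59) = 59 + 0.4·1 = 59.4.

59.40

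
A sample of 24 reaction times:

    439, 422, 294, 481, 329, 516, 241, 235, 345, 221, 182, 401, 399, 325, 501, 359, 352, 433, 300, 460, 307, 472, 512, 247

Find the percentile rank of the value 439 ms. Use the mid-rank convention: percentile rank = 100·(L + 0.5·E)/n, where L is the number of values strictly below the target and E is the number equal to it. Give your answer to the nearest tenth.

Sorted: 182, 221, 235, 241, 247, 294, 300, 307, 325, 329, 345, 352, 359, 399, 401, 422, 433, 439, 460, 472, 481, 501, 512, 516.
Count below 439: L = 17; count equal: E = 1; n = 24.
Percentile rank = 100·(17 + 0.5·1)/24 = 100·17.5/24 = 72.92.

72.9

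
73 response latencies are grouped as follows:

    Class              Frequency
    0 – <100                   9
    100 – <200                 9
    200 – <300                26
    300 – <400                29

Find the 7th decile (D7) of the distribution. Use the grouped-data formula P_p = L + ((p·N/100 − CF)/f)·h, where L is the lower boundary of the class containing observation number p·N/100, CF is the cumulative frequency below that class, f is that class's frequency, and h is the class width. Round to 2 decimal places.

N = 73; target position k = 70/100 · 73 = 51.1.
Cumulative frequencies: 9, 18, 44, 73.
Observation 51.1 falls in the class 300 – <400.
L = 300, CF = 44, f = 29, h = 100.
P70 = 300 + ((51.1 − 44)/29)·100 = 300 + 24.4828 = 324.483.

324.48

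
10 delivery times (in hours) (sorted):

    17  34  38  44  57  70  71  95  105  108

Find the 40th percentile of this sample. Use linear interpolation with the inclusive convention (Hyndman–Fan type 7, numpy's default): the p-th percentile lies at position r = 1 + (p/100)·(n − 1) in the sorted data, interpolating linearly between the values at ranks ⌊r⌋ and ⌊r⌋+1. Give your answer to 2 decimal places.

n = 10.
r = 1 + (40/100)·(10 − 1) = 1 + 3.6 = 4.6.
Rank 4 is 44 and rank 5 is 57.
Interpolate: 44 + 0.6·(57 − 44) = 44 + 0.6·13 = 51.8.

51.80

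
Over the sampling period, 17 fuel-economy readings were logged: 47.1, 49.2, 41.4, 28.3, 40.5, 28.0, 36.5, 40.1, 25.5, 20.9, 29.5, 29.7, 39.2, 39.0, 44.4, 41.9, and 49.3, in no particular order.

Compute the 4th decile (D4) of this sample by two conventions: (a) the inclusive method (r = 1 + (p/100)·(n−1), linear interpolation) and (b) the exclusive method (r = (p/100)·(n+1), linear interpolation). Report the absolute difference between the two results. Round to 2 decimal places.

Sorted: 20.9, 25.5, 28.0, 28.3, 29.5, 29.7, 36.5, 39.0, 39.2, 40.1, 40.5, 41.4, 41.9, 44.4, 47.1, 49.2, 49.3.
n = 17.
(a) r = 7.4; between ranks 7 (36.5) and 8 (39.0): 37.5.
(b) r = 7.2; between ranks 7 (36.5) and 8 (39.0): 37.
|37.5 − 37| = 0.5.

0.50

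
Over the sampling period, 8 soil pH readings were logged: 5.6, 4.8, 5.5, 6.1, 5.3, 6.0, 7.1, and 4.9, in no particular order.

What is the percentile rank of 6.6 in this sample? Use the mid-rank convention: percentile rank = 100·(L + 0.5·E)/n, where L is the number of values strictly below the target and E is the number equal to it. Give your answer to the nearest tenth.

Sorted: 4.8, 4.9, 5.3, 5.5, 5.6, 6.0, 6.1, 7.1.
Count below 6.6: L = 7; count equal: E = 0; n = 8.
Percentile rank = 100·(7 + 0.5·0)/8 = 100·7/8 = 87.5.

87.5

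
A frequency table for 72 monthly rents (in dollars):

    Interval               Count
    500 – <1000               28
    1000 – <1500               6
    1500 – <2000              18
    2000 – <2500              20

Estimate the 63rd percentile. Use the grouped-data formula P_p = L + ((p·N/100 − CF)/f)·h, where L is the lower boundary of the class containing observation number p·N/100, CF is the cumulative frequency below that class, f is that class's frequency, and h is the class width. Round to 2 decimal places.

N = 72; target position k = 63/100 · 72 = 45.36.
Cumulative frequencies: 28, 34, 52, 72.
Observation 45.36 falls in the class 1500 – <2000.
L = 1500, CF = 34, f = 18, h = 500.
P63 = 1500 + ((45.36 − 34)/18)·500 = 1500 + 315.556 = 1815.56.

1815.56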